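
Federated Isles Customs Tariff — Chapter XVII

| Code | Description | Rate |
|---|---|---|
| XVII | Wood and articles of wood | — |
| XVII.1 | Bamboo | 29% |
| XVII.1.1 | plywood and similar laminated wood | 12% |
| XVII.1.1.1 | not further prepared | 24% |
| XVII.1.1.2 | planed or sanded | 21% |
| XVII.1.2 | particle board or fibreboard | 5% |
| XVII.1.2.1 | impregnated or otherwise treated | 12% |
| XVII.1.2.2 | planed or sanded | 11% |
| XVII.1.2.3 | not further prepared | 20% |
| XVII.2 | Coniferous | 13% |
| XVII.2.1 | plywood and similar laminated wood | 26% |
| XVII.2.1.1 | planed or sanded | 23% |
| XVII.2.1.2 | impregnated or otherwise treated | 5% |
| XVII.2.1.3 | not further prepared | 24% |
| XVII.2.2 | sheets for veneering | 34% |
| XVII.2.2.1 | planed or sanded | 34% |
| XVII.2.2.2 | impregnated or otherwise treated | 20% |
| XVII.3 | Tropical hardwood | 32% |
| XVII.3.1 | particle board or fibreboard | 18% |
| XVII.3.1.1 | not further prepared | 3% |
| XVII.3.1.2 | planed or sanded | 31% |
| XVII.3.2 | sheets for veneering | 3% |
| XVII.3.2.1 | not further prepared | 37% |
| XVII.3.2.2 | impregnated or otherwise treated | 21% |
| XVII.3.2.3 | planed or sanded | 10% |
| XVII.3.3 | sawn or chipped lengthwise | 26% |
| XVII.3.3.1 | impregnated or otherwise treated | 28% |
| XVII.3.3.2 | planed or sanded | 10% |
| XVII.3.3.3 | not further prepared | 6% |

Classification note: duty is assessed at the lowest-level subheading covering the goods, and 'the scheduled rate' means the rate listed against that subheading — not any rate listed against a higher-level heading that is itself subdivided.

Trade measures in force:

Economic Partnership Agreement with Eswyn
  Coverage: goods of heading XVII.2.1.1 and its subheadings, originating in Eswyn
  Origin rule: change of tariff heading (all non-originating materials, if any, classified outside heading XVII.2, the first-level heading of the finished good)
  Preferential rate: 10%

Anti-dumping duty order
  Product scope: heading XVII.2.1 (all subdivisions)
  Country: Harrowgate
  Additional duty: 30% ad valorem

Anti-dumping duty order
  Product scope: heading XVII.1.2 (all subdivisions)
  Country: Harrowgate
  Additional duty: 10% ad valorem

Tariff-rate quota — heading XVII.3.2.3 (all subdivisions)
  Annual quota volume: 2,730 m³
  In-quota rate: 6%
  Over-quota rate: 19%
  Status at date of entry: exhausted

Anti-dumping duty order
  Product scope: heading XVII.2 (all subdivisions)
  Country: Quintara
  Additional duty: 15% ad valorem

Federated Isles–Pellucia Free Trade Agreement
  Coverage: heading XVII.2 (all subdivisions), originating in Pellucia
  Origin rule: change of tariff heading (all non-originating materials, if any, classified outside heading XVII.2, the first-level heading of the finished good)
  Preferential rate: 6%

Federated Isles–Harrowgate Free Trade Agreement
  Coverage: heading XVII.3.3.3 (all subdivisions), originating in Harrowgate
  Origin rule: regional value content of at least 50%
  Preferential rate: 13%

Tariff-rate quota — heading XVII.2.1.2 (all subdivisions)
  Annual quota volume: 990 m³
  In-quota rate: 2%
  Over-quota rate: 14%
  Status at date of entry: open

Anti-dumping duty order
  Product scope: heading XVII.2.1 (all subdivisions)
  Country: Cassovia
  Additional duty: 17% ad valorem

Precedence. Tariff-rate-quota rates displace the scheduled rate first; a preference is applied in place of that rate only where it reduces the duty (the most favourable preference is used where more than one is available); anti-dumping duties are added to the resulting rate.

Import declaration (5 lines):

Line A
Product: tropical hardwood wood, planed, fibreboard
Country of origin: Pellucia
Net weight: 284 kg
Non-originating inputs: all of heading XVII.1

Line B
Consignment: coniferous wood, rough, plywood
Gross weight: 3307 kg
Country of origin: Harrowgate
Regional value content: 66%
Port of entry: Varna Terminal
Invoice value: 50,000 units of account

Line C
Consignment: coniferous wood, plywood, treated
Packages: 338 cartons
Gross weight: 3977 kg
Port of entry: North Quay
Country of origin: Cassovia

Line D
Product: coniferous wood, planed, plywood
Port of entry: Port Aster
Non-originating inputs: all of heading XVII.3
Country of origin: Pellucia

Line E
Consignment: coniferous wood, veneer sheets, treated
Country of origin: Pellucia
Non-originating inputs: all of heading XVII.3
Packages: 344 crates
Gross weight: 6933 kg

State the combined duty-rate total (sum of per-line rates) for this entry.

116%

Line A: tropical hardwood → XVII.3; fibreboard → XVII.3.1; planed → XVII.3.1.2. Scheduled 31%. Pellucia agreement on XVII.2: XVII.3.1.2 not covered. → 31%.
Line B: coniferous → XVII.2; plywood → XVII.2.1; rough → XVII.2.1.3. Scheduled 24%. Harrowgate agreement on XVII.3.3.3: XVII.2.1.3 not covered; anti-dumping (Harrowgate, XVII.2.1): +30%; total 24% + 30% = 54%. → 54%.
Line C: coniferous → XVII.2; plywood → XVII.2.1; treated → XVII.2.1.2. Scheduled 5%. quota on XVII.2.1.2 open → in-quota 2%; anti-dumping (Cassovia, XVII.2.1): +17%; total 2% + 17% = 19%. → 19%.
Line D: coniferous → XVII.2; plywood → XVII.2.1; planed → XVII.2.1.1. Scheduled 23%. Pellucia agreement on XVII.2: CTH met → 6% available; preferential 6%. → 6%.
Line E: coniferous → XVII.2; veneer sheets → XVII.2.2; treated → XVII.2.2.2. Scheduled 20%. Pellucia agreement on XVII.2: CTH met → 6% available; preferential 6%. → 6%.
Sum: 31% + 54% + 19% + 6% + 6% = 116%.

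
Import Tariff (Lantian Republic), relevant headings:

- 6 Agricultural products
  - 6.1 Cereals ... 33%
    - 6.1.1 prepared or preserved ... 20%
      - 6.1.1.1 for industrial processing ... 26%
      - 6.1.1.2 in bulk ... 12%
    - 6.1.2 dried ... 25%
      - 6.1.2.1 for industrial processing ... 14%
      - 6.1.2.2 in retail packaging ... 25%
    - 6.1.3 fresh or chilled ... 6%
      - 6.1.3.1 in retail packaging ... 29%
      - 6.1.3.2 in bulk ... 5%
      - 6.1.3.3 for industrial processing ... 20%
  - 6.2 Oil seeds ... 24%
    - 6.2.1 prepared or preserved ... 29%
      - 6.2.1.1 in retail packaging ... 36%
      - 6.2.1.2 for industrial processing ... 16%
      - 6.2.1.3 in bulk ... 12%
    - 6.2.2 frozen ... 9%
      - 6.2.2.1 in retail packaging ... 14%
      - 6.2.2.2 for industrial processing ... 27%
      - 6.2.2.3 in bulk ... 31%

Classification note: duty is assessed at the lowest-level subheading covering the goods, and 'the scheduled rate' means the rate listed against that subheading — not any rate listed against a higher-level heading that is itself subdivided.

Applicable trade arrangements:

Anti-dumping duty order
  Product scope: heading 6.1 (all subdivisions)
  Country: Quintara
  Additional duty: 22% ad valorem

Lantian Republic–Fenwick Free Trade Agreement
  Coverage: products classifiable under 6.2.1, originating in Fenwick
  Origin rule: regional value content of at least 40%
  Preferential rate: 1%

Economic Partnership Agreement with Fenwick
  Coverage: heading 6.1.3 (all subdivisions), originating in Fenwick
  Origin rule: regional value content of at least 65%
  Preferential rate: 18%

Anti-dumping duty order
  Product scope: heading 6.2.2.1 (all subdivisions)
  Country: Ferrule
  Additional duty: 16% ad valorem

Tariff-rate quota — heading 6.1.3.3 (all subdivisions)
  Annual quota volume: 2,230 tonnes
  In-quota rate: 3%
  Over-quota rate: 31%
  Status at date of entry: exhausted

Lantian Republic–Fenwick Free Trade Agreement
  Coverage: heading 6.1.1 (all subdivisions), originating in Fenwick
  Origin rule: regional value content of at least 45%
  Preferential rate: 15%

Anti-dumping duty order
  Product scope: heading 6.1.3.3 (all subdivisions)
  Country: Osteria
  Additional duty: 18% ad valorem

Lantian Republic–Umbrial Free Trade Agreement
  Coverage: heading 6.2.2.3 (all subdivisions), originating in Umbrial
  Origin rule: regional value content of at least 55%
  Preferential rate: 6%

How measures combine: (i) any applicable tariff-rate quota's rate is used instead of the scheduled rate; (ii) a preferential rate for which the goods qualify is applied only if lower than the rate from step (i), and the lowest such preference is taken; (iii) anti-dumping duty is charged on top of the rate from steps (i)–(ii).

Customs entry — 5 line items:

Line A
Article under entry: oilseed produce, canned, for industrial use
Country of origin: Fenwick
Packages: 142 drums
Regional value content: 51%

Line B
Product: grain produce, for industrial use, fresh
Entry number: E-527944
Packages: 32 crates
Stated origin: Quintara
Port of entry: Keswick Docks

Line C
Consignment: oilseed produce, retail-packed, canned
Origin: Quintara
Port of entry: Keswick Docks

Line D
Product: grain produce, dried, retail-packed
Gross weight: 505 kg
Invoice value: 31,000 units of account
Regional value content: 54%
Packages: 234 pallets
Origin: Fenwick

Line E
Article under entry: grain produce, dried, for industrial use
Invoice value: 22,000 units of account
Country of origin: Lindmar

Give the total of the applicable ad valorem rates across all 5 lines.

Line A: oilseed → 6.2; canned → 6.2.1; for industrial use → 6.2.1.2. Scheduled 16%. Fenwick agreement on 6.2.1: RVC ≥ 40% → 1% available; Fenwick agreement on 6.1.3: 6.2.1.2 not covered; Fenwick agreement on 6.1.1: 6.2.1.2 not covered; preferential 1%. → 1%.
Line B: grain → 6.1; fresh → 6.1.3; for industrial use → 6.1.3.3. Scheduled 20%. quota on 6.1.3.3 exhausted → over-quota 31%; anti-dumping (Quintara, 6.1): +22%; total 31% + 22% = 53%. → 53%.
Line C: oilseed → 6.2; canned → 6.2.1; retail-packed → 6.2.1.1. Scheduled 36%. No special measure applies. → 36%.
Line D: grain → 6.1; dried → 6.1.2; retail-packed → 6.1.2.2. Scheduled 25%. Fenwick agreement on 6.2.1: 6.1.2.2 not covered; Fenwick agreement on 6.1.3: 6.1.2.2 not covered; Fenwick agreement on 6.1.1: 6.1.2.2 not covered. → 25%.
Line E: grain → 6.1; dried → 6.1.2; for industrial use → 6.1.2.1. Scheduled 14%. No special measure applies. → 14%.
Sum: 1% + 53% + 36% + 25% + 14% = 129%.

129%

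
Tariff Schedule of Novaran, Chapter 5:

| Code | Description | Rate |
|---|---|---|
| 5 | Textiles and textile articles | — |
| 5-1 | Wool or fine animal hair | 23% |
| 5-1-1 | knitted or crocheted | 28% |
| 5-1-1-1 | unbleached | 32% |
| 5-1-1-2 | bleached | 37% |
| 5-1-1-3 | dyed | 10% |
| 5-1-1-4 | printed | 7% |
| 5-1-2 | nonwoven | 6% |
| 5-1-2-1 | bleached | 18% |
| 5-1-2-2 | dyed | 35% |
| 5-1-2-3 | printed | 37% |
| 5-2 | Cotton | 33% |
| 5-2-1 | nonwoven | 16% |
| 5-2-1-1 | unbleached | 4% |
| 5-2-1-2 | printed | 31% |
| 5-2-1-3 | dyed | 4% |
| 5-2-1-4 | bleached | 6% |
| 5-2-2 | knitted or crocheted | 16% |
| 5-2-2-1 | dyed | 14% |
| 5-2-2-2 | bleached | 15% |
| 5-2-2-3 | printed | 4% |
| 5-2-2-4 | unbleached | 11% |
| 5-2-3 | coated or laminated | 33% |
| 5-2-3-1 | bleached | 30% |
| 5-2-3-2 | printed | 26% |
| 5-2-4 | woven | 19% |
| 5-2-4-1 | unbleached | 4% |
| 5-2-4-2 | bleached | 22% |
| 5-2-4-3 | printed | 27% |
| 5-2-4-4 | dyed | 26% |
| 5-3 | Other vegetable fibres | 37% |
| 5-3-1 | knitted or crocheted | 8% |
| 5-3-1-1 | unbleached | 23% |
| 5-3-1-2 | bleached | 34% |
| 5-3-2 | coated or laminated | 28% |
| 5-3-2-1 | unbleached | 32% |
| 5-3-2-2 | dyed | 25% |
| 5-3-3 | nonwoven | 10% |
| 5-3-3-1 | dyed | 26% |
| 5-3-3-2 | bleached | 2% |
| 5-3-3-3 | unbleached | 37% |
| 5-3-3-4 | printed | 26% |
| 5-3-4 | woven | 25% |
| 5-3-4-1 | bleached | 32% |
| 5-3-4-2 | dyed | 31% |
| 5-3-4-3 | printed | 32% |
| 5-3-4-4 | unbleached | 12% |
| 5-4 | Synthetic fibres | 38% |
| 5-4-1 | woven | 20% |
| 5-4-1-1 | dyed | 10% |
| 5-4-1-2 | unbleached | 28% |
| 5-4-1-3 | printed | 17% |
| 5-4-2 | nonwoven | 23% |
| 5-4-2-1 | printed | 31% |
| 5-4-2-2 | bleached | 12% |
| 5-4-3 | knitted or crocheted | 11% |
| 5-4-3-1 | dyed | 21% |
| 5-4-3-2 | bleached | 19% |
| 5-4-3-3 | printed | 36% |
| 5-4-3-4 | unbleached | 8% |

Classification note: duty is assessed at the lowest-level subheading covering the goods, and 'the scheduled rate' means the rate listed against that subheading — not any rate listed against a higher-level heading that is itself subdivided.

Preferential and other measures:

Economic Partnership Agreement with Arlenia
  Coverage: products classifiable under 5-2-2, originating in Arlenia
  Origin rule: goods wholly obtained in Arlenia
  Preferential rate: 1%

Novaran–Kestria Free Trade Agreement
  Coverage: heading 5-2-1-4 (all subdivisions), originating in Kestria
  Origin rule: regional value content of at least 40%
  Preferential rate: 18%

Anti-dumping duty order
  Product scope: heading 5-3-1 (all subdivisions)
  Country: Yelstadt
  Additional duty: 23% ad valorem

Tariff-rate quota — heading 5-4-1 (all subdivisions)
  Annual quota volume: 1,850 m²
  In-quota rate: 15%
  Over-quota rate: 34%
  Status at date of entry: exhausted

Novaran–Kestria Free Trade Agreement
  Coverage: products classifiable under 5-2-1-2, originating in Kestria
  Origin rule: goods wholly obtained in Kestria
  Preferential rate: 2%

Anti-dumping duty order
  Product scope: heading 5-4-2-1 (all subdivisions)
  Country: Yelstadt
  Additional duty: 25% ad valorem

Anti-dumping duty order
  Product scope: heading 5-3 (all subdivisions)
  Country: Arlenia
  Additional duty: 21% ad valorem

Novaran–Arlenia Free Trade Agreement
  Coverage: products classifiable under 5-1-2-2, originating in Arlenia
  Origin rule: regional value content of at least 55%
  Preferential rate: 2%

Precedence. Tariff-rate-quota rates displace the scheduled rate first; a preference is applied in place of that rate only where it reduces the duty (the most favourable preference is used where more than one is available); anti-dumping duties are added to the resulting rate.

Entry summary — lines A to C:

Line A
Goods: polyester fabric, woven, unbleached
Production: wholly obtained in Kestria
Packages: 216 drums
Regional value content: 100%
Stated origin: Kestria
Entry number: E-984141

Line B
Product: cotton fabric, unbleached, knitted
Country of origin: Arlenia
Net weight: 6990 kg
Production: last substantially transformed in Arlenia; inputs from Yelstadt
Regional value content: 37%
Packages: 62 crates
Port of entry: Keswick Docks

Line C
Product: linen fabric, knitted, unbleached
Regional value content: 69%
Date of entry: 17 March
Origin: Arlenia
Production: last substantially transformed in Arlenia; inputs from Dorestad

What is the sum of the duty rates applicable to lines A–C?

Line A: polyester → 5-4; woven → 5-4-1; unbleached → 5-4-1-2. Scheduled 28%. quota on 5-4-1 exhausted → over-quota 34%; Kestria agreement on 5-2-1-4: 5-4-1-2 not covered; Kestria agreement on 5-2-1-2: 5-4-1-2 not covered. → 34%.
Line B: cotton → 5-2; knitted → 5-2-2; unbleached → 5-2-2-4. Scheduled 11%. Arlenia agreement on 5-2-2: not wholly obtained; Arlenia agreement on 5-1-2-2: 5-2-2-4 not covered. → 11%.
Line C: linen → 5-3; knitted → 5-3-1; unbleached → 5-3-1-1. Scheduled 23%. Arlenia agreement on 5-2-2: 5-3-1-1 not covered; Arlenia agreement on 5-1-2-2: 5-3-1-1 not covered; anti-dumping (Arlenia, 5-3): +21%; total 23% + 21% = 44%. → 44%.
Sum: 34% + 11% + 44% = 89%.

89%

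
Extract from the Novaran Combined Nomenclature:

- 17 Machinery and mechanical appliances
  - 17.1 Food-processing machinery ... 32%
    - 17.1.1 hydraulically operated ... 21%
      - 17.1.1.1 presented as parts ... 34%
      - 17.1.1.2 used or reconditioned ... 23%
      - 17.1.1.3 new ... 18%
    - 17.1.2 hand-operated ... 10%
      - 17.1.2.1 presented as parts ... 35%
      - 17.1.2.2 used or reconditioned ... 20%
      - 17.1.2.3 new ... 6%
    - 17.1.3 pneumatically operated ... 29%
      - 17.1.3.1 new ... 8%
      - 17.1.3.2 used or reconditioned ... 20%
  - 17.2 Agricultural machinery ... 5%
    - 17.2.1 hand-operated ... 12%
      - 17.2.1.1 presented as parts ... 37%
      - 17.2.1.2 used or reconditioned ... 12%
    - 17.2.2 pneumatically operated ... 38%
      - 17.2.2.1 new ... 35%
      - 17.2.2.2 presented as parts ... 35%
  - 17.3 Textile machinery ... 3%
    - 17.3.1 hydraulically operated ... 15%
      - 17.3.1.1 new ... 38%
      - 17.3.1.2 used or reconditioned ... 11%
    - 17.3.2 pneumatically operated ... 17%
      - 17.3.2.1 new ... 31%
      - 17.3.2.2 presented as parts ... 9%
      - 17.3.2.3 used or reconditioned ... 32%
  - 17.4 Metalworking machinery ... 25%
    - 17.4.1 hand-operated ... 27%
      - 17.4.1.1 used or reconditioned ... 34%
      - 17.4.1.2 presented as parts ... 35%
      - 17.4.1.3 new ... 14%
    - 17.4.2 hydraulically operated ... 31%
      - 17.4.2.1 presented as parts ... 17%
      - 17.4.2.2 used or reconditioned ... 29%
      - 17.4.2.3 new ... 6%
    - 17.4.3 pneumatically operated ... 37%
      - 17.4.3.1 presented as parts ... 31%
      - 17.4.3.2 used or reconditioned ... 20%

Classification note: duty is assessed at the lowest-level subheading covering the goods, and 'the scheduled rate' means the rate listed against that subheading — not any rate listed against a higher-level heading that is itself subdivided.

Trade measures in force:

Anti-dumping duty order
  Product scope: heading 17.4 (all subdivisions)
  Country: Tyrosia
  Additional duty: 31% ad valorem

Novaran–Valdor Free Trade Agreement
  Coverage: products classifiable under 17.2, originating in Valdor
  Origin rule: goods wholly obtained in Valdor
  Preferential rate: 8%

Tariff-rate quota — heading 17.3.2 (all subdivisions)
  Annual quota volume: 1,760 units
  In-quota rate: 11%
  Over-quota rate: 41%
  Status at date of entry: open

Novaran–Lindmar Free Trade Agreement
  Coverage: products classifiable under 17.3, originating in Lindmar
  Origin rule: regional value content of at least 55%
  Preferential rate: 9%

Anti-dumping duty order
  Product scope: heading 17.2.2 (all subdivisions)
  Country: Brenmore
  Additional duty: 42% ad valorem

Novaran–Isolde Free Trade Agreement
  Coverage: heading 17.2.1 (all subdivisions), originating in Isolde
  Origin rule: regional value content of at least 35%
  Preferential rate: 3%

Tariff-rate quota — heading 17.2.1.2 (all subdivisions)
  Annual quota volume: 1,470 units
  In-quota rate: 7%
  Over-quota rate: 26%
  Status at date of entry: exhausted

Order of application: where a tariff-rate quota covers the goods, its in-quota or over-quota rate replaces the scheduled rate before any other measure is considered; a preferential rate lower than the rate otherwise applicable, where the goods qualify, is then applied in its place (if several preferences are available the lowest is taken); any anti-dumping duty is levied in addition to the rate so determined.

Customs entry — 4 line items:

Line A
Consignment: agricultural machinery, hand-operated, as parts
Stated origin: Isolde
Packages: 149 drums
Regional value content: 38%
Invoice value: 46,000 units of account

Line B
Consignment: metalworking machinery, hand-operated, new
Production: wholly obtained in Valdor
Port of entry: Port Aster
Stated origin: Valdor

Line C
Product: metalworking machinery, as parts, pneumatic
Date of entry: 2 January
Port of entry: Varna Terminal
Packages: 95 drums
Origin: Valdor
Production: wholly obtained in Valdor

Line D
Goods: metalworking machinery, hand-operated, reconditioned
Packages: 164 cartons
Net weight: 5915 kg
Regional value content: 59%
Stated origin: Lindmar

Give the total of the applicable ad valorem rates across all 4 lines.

Line A: agricultural → 17.2; hand-operated → 17.2.1; as parts → 17.2.1.1. Scheduled 37%. Isolde agreement on 17.2.1: RVC ≥ 35% → 3% available; preferential 3%. → 3%.
Line B: metalworking → 17.4; hand-operated → 17.4.1; new → 17.4.1.3. Scheduled 14%. Valdor agreement on 17.2: 17.4.1.3 not covered. → 14%.
Line C: metalworking → 17.4; pneumatic → 17.4.3; as parts → 17.4.3.1. Scheduled 31%. Valdor agreement on 17.2: 17.4.3.1 not covered. → 31%.
Line D: metalworking → 17.4; hand-operated → 17.4.1; reconditioned → 17.4.1.1. Scheduled 34%. Lindmar agreement on 17.3: 17.4.1.1 not covered. → 34%.
Sum: 3% + 14% + 31% + 34% = 82%.

82%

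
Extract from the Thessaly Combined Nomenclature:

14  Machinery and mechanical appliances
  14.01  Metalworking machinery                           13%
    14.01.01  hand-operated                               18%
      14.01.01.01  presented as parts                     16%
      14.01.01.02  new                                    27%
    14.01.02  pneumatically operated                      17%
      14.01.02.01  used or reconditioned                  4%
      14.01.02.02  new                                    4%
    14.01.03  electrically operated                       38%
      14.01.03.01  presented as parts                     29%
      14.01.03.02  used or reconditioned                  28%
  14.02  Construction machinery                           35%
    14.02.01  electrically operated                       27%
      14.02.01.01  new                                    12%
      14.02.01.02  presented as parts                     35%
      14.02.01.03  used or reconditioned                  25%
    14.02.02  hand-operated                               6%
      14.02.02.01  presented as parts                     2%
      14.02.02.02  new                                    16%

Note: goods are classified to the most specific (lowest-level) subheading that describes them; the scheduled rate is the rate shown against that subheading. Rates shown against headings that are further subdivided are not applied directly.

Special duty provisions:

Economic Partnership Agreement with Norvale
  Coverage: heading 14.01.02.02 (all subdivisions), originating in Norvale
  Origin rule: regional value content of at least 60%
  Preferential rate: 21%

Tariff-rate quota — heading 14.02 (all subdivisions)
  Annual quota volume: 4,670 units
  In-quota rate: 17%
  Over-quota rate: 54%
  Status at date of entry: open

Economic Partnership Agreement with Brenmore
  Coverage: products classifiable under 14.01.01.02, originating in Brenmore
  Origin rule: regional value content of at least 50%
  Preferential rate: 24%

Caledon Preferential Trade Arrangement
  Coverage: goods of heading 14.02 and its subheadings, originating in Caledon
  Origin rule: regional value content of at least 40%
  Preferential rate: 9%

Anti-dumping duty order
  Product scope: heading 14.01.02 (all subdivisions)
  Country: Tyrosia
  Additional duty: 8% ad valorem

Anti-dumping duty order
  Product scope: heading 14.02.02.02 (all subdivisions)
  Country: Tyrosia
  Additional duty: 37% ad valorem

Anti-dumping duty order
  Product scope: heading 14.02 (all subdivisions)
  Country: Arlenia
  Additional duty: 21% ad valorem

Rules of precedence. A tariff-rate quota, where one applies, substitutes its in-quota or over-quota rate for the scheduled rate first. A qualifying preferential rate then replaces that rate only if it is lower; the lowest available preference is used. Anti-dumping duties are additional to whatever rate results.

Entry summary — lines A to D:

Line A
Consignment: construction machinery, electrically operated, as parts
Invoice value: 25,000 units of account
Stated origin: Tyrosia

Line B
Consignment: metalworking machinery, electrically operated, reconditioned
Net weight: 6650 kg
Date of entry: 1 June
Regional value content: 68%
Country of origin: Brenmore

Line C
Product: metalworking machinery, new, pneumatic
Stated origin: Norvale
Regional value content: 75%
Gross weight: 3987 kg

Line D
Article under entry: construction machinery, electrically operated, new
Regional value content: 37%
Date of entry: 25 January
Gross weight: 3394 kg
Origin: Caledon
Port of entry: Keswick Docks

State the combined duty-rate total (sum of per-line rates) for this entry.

Line A: construction → 14.02; electrically operated → 14.02.01; as parts → 14.02.01.02. Scheduled 35%. quota on 14.02 open → in-quota 17%. → 17%.
Line B: metalworking → 14.01; electrically operated → 14.01.03; reconditioned → 14.01.03.02. Scheduled 28%. Brenmore agreement on 14.01.01.02: 14.01.03.02 not covered. → 28%.
Line C: metalworking → 14.01; pneumatic → 14.01.02; new → 14.01.02.02. Scheduled 4%. Norvale agreement on 14.01.02.02: RVC ≥ 60% → 21% available; preference 21% not lower than 4% → no reduction. → 4%.
Line D: construction → 14.02; electrically operated → 14.02.01; new → 14.02.01.01. Scheduled 12%. quota on 14.02 open → in-quota 17%; Caledon agreement on 14.02: RVC < 40%. → 17%.
Sum: 17% + 28% + 4% + 17% = 66%.

66%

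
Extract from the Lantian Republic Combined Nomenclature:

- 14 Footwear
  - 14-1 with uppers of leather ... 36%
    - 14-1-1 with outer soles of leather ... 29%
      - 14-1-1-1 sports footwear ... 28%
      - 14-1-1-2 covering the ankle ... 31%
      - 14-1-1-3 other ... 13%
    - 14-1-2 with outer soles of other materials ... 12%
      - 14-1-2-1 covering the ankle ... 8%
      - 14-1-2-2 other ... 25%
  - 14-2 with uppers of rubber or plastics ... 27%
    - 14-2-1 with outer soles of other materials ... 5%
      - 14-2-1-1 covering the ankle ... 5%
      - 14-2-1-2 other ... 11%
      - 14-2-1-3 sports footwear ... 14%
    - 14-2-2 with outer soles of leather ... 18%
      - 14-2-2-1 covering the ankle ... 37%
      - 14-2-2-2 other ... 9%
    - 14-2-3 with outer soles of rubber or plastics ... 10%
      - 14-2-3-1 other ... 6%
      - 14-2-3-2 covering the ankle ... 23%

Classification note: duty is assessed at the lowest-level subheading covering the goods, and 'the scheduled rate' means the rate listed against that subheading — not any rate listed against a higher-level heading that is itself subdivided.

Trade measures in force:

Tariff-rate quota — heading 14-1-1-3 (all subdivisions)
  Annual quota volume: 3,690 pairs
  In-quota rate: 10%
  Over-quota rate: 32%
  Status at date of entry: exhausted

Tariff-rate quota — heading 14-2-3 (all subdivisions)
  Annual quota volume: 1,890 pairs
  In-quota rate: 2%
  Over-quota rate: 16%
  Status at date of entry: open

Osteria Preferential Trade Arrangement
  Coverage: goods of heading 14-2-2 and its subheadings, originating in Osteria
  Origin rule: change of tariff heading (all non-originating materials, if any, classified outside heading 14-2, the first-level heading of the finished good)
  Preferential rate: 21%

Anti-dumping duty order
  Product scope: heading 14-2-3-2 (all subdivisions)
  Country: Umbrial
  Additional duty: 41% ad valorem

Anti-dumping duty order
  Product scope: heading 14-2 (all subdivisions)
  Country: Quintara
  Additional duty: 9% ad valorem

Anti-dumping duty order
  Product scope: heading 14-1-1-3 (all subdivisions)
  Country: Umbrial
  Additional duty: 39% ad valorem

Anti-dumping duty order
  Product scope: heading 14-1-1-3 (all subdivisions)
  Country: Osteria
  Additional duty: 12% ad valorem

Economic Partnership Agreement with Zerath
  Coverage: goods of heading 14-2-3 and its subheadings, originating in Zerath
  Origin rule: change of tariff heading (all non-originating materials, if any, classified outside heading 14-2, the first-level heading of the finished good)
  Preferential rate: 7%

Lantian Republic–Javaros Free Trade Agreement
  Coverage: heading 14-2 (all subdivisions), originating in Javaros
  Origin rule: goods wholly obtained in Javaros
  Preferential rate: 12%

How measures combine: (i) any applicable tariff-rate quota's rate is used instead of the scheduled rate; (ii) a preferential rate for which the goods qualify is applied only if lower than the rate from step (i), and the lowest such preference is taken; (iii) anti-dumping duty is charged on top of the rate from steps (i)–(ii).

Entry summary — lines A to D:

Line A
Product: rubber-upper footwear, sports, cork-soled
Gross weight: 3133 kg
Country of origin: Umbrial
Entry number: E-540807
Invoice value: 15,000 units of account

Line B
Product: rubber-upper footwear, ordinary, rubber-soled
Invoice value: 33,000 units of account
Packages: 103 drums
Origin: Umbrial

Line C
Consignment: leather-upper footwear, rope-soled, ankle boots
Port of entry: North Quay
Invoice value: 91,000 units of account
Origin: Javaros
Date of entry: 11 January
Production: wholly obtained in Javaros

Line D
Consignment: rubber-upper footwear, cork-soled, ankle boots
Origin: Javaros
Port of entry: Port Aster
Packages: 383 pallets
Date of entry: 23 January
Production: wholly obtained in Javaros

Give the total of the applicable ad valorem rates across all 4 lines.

Line A: rubber-upper → 14-2; cork-soled → 14-2-1; sports → 14-2-1-3. Scheduled 14%. No special measure applies. → 14%.
Line B: rubber-upper → 14-2; rubber-soled → 14-2-3; ordinary → 14-2-3-1. Scheduled 6%. quota on 14-2-3 open → in-quota 2%. → 2%.
Line C: leather-upper → 14-1; rope-soled → 14-1-2; ankle boots → 14-1-2-1. Scheduled 8%. Javaros agreement on 14-2: 14-1-2-1 not covered. → 8%.
Line D: rubber-upper → 14-2; cork-soled → 14-2-1; ankle boots → 14-2-1-1. Scheduled 5%. Javaros agreement on 14-2: wholly obtained → 12% available; preference 12% not lower than 5% → no reduction. → 5%.
Sum: 14% + 2% + 8% + 5% = 29%.

29%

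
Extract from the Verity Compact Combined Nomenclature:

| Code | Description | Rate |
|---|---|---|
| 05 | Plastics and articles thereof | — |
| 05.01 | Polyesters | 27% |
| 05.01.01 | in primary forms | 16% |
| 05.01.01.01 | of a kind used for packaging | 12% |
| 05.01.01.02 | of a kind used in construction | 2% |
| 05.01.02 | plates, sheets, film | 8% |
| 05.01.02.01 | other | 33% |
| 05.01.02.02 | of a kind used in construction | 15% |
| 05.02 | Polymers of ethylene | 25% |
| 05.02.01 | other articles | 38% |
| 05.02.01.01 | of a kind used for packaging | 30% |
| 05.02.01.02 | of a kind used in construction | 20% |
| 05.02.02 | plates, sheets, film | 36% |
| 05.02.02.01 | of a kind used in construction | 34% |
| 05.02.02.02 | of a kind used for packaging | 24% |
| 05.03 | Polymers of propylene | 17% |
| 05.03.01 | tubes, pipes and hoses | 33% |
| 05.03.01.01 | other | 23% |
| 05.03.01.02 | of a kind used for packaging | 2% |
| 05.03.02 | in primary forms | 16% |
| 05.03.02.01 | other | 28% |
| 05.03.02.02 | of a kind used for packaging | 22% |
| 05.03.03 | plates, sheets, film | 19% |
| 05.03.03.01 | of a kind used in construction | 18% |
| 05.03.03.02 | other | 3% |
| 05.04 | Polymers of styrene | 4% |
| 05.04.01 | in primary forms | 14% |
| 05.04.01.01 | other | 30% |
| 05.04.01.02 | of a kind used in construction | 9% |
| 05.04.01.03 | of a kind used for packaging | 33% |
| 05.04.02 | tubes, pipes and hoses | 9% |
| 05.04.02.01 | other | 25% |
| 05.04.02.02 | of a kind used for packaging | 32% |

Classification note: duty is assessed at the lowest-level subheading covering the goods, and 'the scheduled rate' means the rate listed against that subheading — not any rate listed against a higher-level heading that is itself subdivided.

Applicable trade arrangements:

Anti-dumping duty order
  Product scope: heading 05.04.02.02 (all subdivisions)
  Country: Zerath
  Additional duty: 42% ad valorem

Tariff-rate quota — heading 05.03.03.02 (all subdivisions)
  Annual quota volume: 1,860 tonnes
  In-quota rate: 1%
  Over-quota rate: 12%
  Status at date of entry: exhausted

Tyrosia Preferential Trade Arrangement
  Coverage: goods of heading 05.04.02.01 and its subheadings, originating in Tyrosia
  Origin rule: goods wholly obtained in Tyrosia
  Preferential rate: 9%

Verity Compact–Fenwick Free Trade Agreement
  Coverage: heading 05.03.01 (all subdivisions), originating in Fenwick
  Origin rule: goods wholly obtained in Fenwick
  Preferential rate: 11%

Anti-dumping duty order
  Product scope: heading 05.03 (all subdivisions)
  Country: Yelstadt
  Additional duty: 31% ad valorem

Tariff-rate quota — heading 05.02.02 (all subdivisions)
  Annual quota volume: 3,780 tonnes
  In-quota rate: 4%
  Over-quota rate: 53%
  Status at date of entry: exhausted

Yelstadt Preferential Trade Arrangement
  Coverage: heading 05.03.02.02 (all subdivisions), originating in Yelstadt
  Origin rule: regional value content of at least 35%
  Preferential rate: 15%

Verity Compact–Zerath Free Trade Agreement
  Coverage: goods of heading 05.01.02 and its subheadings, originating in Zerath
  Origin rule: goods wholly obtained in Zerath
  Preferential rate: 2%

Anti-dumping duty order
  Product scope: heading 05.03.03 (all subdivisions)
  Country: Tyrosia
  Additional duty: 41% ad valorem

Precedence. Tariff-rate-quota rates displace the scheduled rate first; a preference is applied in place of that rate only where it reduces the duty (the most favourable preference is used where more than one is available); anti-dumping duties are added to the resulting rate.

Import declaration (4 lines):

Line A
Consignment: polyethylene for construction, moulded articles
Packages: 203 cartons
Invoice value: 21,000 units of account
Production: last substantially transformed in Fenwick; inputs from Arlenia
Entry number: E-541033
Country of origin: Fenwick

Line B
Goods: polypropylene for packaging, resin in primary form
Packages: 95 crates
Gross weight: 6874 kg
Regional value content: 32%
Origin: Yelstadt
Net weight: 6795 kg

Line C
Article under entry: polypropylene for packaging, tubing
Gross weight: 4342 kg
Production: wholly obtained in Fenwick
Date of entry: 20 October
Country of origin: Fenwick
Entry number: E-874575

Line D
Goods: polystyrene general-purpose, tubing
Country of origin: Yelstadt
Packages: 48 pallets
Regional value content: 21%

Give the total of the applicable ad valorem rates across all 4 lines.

Line A: polyethylene → 05.02; moulded articles → 05.02.01; for construction → 05.02.01.02. Scheduled 20%. Fenwick agreement on 05.03.01: 05.02.01.02 not covered. → 20%.
Line B: polypropylene → 05.03; resin in primary form → 05.03.02; for packaging → 05.03.02.02. Scheduled 22%. Yelstadt agreement on 05.03.02.02: RVC < 35%; anti-dumping (Yelstadt, 05.03): +31%; total 22% + 31% = 53%. → 53%.
Line C: polypropylene → 05.03; tubing → 05.03.01; for packaging → 05.03.01.02. Scheduled 2%. Fenwick agreement on 05.03.01: wholly obtained → 11% available; preference 11% not lower than 2% → no reduction. → 2%.
Line D: polystyrene → 05.04; tubing → 05.04.02; general-purpose → 05.04.02.01. Scheduled 25%. Yelstadt agreement on 05.03.02.02: 05.04.02.01 not covered. → 25%.
Sum: 20% + 53% + 2% + 25% = 100%.

100%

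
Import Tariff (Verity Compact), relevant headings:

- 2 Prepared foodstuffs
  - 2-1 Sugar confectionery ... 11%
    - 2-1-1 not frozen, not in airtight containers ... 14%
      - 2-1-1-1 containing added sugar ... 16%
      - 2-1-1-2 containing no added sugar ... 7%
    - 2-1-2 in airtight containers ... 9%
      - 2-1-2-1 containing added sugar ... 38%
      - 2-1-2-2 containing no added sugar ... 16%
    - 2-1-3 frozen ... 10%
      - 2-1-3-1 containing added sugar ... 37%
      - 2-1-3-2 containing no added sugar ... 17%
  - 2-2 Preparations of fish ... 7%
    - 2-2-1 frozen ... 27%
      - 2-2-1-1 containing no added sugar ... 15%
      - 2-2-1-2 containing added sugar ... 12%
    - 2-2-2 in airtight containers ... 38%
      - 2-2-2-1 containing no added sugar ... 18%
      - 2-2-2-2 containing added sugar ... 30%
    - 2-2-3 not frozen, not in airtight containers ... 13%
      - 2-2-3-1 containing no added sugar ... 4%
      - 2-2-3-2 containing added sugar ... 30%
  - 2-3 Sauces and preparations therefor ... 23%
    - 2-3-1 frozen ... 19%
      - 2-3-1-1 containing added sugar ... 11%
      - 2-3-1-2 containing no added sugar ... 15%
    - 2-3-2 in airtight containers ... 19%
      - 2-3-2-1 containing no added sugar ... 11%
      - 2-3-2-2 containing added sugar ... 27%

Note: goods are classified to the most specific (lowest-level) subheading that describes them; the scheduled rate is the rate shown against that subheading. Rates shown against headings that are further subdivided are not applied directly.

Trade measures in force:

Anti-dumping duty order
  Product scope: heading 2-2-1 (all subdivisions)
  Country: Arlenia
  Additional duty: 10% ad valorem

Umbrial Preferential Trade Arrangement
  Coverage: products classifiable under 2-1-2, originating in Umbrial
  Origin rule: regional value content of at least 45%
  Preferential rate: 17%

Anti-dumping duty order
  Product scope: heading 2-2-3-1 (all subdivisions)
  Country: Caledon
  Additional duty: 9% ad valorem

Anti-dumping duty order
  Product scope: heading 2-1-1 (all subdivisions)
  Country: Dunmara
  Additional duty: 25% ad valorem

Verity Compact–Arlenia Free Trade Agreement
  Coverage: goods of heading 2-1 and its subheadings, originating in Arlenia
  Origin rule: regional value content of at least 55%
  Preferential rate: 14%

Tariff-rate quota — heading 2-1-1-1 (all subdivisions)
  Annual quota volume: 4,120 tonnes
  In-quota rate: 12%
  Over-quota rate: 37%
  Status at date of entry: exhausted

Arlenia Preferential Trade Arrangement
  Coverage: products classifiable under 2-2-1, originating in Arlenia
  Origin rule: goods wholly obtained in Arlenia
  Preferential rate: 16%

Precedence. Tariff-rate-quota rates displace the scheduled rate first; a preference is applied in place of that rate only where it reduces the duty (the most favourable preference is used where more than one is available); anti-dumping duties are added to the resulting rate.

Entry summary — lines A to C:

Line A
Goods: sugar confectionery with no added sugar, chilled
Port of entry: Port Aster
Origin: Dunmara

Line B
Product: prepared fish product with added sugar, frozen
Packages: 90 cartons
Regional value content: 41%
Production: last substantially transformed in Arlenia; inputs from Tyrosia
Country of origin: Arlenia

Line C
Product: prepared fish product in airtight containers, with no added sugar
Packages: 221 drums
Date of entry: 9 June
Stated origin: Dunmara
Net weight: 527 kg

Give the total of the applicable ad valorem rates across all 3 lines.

72%

Line A: sugar confectionery → 2-1; chilled → 2-1-1; with no added sugar → 2-1-1-2. Scheduled 7%. anti-dumping (Dunmara, 2-1-1): +25%; total 7% + 25% = 32%. → 32%.
Line B: prepared fish product → 2-2; frozen → 2-2-1; with added sugar → 2-2-1-2. Scheduled 12%. Arlenia agreement on 2-1: 2-2-1-2 not covered; Arlenia agreement on 2-2-1: not wholly obtained; anti-dumping (Arlenia, 2-2-1): +10%; total 12% + 10% = 22%. → 22%.
Line C: prepared fish product → 2-2; in airtight containers → 2-2-2; with no added sugar → 2-2-2-1. Scheduled 18%. No special measure applies. → 18%.
Sum: 32% + 22% + 18% = 72%.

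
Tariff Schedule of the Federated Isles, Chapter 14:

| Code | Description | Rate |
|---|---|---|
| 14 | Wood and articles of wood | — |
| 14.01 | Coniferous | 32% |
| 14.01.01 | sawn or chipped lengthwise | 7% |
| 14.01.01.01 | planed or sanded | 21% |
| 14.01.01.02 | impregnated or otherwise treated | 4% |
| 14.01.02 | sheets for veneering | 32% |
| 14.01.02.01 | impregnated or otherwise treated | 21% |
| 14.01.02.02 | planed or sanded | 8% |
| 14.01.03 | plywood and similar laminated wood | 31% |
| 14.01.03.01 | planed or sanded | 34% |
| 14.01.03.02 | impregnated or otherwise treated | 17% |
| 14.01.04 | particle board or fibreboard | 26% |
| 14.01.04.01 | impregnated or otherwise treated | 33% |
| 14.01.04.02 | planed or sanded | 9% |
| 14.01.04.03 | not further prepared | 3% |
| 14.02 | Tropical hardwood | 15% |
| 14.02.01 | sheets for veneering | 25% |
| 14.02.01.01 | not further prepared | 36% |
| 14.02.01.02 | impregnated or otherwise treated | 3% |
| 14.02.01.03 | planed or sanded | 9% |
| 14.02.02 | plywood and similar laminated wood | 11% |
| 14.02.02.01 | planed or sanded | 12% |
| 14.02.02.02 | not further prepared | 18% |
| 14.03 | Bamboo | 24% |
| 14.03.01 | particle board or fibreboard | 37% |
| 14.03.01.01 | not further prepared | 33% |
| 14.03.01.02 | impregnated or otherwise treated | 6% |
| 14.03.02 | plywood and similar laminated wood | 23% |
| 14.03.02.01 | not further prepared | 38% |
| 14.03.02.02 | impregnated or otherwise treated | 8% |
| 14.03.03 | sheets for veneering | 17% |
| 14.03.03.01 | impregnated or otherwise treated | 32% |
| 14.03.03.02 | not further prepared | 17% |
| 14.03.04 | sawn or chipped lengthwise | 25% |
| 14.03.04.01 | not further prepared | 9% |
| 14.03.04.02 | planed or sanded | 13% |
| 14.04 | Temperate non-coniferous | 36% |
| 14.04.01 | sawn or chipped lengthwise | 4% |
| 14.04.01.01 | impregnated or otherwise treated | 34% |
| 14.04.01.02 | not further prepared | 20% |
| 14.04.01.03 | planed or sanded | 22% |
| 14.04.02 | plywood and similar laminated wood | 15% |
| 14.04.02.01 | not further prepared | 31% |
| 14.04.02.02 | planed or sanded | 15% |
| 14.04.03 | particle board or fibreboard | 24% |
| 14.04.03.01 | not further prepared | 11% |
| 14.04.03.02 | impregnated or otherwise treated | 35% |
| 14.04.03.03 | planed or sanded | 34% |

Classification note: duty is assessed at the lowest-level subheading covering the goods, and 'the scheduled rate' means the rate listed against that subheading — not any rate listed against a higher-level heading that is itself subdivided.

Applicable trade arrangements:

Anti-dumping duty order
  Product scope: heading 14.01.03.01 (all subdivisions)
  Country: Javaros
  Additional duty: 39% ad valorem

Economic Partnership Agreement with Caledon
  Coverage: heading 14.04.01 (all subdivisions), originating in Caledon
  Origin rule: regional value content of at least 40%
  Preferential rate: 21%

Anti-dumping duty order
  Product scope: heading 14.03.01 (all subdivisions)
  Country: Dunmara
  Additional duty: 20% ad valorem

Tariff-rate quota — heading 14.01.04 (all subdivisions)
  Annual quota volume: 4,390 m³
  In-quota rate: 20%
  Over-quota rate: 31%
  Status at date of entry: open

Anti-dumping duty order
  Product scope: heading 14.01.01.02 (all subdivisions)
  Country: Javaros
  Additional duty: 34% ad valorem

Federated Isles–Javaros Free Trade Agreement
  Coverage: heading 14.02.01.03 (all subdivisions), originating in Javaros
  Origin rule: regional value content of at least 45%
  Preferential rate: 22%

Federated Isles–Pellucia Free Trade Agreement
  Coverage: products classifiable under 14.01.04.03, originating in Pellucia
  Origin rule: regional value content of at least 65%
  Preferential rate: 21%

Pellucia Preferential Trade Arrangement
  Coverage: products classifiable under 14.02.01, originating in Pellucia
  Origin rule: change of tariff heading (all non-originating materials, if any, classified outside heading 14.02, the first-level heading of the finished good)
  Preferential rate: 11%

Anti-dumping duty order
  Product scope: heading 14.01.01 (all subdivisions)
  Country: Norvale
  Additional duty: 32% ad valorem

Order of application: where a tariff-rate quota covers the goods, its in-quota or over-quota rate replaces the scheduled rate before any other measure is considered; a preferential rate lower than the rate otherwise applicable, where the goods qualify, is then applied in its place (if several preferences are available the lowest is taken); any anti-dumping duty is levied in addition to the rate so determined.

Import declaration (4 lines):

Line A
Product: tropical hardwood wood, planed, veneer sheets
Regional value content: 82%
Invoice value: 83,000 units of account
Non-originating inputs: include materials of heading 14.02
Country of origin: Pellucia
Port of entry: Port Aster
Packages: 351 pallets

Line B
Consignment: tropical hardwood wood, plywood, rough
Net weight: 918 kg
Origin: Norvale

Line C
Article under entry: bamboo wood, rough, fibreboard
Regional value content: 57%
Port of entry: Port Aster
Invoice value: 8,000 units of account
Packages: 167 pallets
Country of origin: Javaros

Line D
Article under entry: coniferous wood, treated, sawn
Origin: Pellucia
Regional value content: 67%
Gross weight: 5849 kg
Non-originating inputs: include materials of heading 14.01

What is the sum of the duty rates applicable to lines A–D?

64%

Line A: tropical hardwood → 14.02; veneer sheets → 14.02.01; planed → 14.02.01.03. Scheduled 9%. Pellucia agreement on 14.01.04.03: 14.02.01.03 not covered; Pellucia agreement on 14.02.01: CTH not met. → 9%.
Line B: tropical hardwood → 14.02; plywood → 14.02.02; rough → 14.02.02.02. Scheduled 18%. No special measure applies. → 18%.
Line C: bamboo → 14.03; fibreboard → 14.03.01; rough → 14.03.01.01. Scheduled 33%. Javaros agreement on 14.02.01.03: 14.03.01.01 not covered. → 33%.
Line D: coniferous → 14.01; sawn → 14.01.01; treated → 14.01.01.02. Scheduled 4%. Pellucia agreement on 14.01.04.03: 14.01.01.02 not covered; Pellucia agreement on 14.02.01: 14.01.01.02 not covered. → 4%.
Sum: 9% + 18% + 33% + 4% = 64%.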